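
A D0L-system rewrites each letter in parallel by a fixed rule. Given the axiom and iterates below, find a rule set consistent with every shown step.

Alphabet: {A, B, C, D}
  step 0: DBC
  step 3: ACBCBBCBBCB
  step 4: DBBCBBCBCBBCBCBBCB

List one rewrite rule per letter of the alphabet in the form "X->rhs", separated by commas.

A->DB, B->CB, C->B, D->A

  step 3 ⇒ step 4: ACBCBBCBBCB ⇒ DB·B·CB·B·CB·CB·B·CB·CB·B·CB
    A ↦ DB
    B ↦ CB
    C ↦ B
    D ↦ A  (constrained at step 0)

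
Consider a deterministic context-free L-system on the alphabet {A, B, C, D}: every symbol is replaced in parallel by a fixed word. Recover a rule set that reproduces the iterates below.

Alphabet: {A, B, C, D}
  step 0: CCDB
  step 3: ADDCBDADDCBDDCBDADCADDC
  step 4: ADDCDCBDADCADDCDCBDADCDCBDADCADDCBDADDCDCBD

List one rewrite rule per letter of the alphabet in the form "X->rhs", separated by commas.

  step 3 ⇒ step 4: ADDCBDADDCBDDCBDADCADDC ⇒ AD·DC·DC·BD·A·DC·AD·DC·DC·BD·A·DC·DC·BD·A·DC·AD·DC·BD·AD·DC·DC·BD
    A ↦ AD
    B ↦ A
    C ↦ BD
    D ↦ DC

A->AD, B->A, C->BD, D->DC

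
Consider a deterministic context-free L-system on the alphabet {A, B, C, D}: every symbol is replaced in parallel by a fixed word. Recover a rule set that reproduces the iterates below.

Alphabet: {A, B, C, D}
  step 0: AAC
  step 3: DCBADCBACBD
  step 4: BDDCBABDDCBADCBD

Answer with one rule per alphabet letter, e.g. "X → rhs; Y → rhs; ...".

  step 3 ⇒ step 4: DCBADCBACBD ⇒ BD·D·C·BA·BD·D·C·BA·D·C·BD
    A ↦ BA
    B ↦ C
    C ↦ D
    D ↦ BD

A->BA, B->C, C->D, D->BD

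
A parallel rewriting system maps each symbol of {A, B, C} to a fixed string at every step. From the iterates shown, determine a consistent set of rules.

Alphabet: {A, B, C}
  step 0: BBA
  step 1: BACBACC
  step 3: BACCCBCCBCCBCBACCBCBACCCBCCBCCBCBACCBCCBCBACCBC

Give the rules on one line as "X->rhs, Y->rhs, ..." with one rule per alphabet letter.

A->C, B->BAC, C->CBC

  step 0 ⇒ step 1: BBA ⇒ BAC·BAC·C
    A ↦ C
    B ↦ BAC
    C ↦ CBC  (constrained at step 1)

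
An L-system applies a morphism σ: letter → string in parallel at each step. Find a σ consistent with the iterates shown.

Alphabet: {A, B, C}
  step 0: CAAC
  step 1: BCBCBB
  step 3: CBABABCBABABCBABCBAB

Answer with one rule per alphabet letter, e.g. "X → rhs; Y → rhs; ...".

A->CB, B->AB, C->B

  step 0 ⇒ step 1: CAAC ⇒ B·CB·CB·B
    A ↦ CB
    C ↦ B
    B ↦ AB  (constrained at step 1)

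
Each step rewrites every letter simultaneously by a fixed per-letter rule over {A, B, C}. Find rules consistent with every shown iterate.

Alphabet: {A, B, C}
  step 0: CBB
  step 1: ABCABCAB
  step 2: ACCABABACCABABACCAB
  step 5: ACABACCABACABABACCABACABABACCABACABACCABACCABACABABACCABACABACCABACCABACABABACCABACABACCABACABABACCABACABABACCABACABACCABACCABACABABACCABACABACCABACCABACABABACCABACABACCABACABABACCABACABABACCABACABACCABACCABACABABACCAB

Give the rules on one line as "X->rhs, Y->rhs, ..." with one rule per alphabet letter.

  step 1 ⇒ step 2: ABCABCAB ⇒ AC·CAB·AB·AC·CAB·AB·AC·CAB
    A ↦ AC
    B ↦ CAB
    C ↦ AB

A->AC, B->CAB, C->AB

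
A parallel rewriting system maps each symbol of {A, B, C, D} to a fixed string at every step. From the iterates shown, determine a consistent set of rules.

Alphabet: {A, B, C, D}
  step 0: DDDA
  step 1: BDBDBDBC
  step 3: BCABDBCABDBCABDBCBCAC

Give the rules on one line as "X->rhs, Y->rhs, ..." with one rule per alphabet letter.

A->BC, B->A, C->AC, D->BD

  step 0 ⇒ step 1: DDDA ⇒ BD·BD·BD·BC
    A ↦ BC
    D ↦ BD
    B ↦ A  (constrained at step 1)
    C ↦ AC  (constrained at step 1)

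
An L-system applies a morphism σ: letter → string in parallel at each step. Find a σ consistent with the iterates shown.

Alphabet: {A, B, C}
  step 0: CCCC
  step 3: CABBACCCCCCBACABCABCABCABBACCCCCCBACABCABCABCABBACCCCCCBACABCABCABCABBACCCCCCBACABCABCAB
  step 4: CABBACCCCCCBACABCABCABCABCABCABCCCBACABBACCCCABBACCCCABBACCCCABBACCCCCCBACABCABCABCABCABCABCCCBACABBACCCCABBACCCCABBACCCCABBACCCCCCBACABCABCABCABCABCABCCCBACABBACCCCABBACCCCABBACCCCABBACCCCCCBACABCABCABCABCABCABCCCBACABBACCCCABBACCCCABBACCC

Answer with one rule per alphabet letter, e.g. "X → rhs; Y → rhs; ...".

  step 3 ⇒ step 4: CABBACCCCCCBACABCABCABCABBACCCCCCBACABCABCABCABBACCCCCCBACABCABCABCABBACCCCCCBACABCABCAB ⇒ CAB·BA·CCC·CCC·BA·CAB·CAB·CAB·CAB·CAB·CAB·CCC·BA·CAB·BA·CCC·CAB·BA·CCC·CAB·BA·CCC·CAB·BA·CCC·CCC·BA·CAB·CAB·CAB·CAB·CAB·CAB·CCC·BA·CAB·BA·CCC·CAB·BA·CCC·CAB·BA·CCC·CAB·BA·CCC·CCC·BA·CAB·CAB·CAB·CAB·CAB·CAB·CCC·BA·CAB·BA·CCC·CAB·BA·CCC·CAB·BA·CCC·CAB·BA·CCC·CCC·BA·CAB·CAB·CAB·CAB·CAB·CAB·CCC·BA·CAB·BA·CCC·CAB·BA·CCC·CAB·BA·CCC
    A ↦ BA
    B ↦ CCC
    C ↦ CAB

A->BA, B->CCC, C->CAB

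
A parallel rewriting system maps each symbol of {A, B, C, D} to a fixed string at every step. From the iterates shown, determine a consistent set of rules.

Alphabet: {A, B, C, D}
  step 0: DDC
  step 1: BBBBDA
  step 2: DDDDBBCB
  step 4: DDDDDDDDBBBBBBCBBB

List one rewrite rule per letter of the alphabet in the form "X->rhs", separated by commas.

A->CB, B->D, C->DA, D->BB

  step 1 ⇒ step 2: BBBBDA ⇒ D·D·D·D·BB·CB
    A ↦ CB
    B ↦ D
    D ↦ BB
  step 0 ⇒ step 1: DDC ⇒ BB·BB·DA
    C ↦ DA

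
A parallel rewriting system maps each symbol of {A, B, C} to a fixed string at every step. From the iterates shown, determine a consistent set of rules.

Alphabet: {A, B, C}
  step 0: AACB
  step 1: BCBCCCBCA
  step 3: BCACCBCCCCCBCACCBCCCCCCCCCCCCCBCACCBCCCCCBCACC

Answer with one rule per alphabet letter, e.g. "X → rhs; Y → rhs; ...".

  step 0 ⇒ step 1: AACB ⇒ BC·BC·CC·BCA
    A ↦ BC
    B ↦ BCA
    C ↦ CC

A->BC, B->BCA, C->CC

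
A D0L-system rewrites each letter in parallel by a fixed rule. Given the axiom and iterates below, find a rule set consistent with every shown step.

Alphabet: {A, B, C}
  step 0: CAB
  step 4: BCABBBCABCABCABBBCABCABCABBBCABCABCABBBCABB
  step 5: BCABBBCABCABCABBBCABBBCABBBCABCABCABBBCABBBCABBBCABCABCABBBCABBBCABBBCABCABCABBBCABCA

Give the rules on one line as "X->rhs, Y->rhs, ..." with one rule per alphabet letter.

A->B, B->BCA, C->B

  step 4 ⇒ step 5: BCABBBCABCABCABBBCABCABCABBBCABCABCABBBCABB ⇒ BCA·B·B·BCA·BCA·BCA·B·B·BCA·B·B·BCA·B·B·BCA·BCA·BCA·B·B·BCA·B·B·BCA·B·B·BCA·BCA·BCA·B·B·BCA·B·B·BCA·B·B·BCA·BCA·BCA·B·B·BCA·BCA
    A ↦ B
    B ↦ BCA
    C ↦ B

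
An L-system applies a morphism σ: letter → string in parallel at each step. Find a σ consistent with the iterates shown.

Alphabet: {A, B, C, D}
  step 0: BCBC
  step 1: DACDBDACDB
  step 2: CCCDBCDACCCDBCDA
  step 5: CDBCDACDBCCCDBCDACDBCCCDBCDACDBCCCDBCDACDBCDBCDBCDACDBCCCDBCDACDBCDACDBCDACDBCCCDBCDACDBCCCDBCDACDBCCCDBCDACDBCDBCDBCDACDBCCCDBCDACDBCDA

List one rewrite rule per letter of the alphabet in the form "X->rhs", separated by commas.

A->C, B->DA, C->CDB, D->C

  step 1 ⇒ step 2: DACDBDACDB ⇒ C·C·CDB·C·DA·C·C·CDB·C·DA
    A ↦ C
    B ↦ DA
    C ↦ CDB
    D ↦ C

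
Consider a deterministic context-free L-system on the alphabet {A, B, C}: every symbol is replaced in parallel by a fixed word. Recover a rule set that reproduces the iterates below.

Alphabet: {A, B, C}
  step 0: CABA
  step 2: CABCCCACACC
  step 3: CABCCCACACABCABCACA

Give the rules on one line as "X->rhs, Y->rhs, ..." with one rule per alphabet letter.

A->B, B->CC, C->CA

  step 2 ⇒ step 3: CABCCCACACC ⇒ CA·B·CC·CA·CA·CA·B·CA·B·CA·CA
    A ↦ B
    B ↦ CC
    C ↦ CA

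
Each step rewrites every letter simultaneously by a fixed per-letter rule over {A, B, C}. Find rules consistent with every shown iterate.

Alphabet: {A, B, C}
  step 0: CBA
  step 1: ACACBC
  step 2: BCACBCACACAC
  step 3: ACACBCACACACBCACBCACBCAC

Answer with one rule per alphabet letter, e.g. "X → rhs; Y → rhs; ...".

A->BC, B->AC, C->AC

  step 2 ⇒ step 3: BCACBCACACAC ⇒ AC·AC·BC·AC·AC·AC·BC·AC·BC·AC·BC·AC
    A ↦ BC
    B ↦ AC
    C ↦ AC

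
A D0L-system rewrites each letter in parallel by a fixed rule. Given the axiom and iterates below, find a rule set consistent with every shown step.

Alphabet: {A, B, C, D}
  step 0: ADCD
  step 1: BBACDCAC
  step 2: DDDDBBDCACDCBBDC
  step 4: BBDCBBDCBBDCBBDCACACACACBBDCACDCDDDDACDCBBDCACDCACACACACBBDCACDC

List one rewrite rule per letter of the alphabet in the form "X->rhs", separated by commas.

  step 1 ⇒ step 2: BBACDCAC ⇒ DD·DD·BB·DC·AC·DC·BB·DC
    A ↦ BB
    B ↦ DD
    C ↦ DC
    D ↦ AC

A->BB, B->DD, C->DC, D->AC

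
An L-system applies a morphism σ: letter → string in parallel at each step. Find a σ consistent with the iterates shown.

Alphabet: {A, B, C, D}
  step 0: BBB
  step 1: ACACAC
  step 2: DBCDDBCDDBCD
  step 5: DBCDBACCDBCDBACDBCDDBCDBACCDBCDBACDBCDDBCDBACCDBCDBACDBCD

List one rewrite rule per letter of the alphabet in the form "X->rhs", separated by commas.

A->DB, B->AC, C->CD, D->B

  step 1 ⇒ step 2: ACACAC ⇒ DB·CD·DB·CD·DB·CD
    A ↦ DB
    C ↦ CD
  step 0 ⇒ step 1: BBB ⇒ AC·AC·AC
    B ↦ AC
    D ↦ B  (constrained at step 2)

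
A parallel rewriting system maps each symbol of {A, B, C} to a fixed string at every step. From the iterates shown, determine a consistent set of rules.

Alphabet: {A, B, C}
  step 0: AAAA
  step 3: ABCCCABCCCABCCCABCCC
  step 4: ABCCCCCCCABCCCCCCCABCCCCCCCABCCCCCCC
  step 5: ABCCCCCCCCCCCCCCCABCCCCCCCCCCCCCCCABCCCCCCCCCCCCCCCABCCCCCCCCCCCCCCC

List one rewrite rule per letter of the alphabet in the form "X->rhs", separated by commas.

  step 4 ⇒ step 5: ABCCCCCCCABCCCCCCCABCCCCCCCABCCCCCCC ⇒ AB·C·CC·CC·CC·CC·CC·CC·CC·AB·C·CC·CC·CC·CC·CC·CC·CC·AB·C·CC·CC·CC·CC·CC·CC·CC·AB·C·CC·CC·CC·CC·CC·CC·CC
    A ↦ AB
    B ↦ C
    C ↦ CC

A->AB, B->C, C->CC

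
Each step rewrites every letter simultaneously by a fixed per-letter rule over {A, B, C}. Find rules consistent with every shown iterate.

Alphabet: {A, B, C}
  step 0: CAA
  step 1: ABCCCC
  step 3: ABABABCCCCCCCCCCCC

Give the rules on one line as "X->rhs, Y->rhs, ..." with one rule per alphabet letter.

  step 0 ⇒ step 1: CAA ⇒ AB·CC·CC
    A ↦ CC
    C ↦ AB
    B ↦ C  (constrained at step 1)

A->CC, B->C, C->AB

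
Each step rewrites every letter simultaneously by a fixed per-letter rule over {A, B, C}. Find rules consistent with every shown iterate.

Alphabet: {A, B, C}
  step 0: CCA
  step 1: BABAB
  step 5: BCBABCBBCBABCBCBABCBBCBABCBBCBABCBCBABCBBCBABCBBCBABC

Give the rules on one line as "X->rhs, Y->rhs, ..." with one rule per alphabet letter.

A->B, B->BC, C->BA

  step 0 ⇒ step 1: CCA ⇒ BA·BA·B
    A ↦ B
    C ↦ BA
    B ↦ BC  (constrained at step 1)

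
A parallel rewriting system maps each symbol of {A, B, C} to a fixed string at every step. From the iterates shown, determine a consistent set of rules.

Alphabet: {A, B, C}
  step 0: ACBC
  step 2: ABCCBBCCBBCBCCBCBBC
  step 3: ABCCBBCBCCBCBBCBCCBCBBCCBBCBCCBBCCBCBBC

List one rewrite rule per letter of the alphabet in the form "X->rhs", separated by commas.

A->ABC, B->CB, C->BC

  step 2 ⇒ step 3: ABCCBBCCBBCBCCBCBBC ⇒ ABC·CB·BC·BC·CB·CB·BC·BC·CB·CB·BC·CB·BC·BC·CB·BC·CB·CB·BC
    A ↦ ABC
    B ↦ CB
    C ↦ BC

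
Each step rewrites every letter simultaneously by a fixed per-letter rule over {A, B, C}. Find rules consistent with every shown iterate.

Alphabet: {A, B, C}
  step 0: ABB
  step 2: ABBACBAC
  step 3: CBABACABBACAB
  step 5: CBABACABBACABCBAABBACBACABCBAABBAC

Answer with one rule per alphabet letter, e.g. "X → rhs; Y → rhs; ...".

  step 2 ⇒ step 3: ABBACBAC ⇒ C·BA·BA·C·AB·BA·C·AB
    A ↦ C
    B ↦ BA
    C ↦ AB

A->C, B->BA, C->AB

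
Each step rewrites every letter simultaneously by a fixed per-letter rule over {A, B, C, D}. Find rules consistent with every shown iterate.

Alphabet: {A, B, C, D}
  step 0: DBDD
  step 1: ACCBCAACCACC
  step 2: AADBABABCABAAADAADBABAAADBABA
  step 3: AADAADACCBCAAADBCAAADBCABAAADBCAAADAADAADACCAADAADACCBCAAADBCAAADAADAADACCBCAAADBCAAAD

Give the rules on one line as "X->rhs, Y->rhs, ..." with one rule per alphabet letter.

A->AAD, B->BCA, C->BA, D->ACC

  step 2 ⇒ step 3: AADBABABCABAAADAADBABAAADBABA ⇒ AAD·AAD·ACC·BCA·AAD·BCA·AAD·BCA·BA·AAD·BCA·AAD·AAD·AAD·ACC·AAD·AAD·ACC·BCA·AAD·BCA·AAD·AAD·AAD·ACC·BCA·AAD·BCA·AAD
    A ↦ AAD
    B ↦ BCA
    C ↦ BA
    D ↦ ACC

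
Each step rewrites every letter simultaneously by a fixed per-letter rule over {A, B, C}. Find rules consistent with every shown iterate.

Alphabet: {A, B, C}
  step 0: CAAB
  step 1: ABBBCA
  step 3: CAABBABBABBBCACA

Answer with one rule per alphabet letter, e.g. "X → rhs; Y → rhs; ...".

A->B, B->CA, C->AB

  step 0 ⇒ step 1: CAAB ⇒ AB·B·B·CA
    A ↦ B
    B ↦ CA
    C ↦ AB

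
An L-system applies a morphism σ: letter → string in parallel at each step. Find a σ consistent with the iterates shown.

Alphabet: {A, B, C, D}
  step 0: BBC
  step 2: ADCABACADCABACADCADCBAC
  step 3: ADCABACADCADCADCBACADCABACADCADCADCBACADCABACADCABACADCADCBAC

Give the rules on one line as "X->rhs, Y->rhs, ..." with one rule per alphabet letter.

A->ADC, B->ADC, C->BAC, D->A

  step 2 ⇒ step 3: ADCABACADCABACADCADCBAC ⇒ ADC·A·BAC·ADC·ADC·ADC·BAC·ADC·A·BAC·ADC·ADC·ADC·BAC·ADC·A·BAC·ADC·A·BAC·ADC·ADC·BAC
    A ↦ ADC
    B ↦ ADC
    C ↦ BAC
    D ↦ A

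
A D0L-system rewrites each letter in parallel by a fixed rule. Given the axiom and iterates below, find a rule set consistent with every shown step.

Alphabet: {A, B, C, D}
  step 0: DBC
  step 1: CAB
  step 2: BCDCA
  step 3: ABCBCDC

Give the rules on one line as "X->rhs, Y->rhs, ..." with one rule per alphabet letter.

  step 2 ⇒ step 3: BCDCA ⇒ A·B·C·B·CDC
    A ↦ CDC
    B ↦ A
    C ↦ B
    D ↦ C

A->CDC, B->A, C->B, D->C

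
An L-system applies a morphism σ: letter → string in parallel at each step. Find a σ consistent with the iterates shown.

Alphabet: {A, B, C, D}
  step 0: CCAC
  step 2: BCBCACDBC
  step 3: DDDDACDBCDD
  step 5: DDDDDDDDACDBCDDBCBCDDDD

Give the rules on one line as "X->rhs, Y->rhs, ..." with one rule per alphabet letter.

  step 2 ⇒ step 3: BCBCACDBC ⇒ D·D·D·D·AC·D·BC·D·D
    A ↦ AC
    B ↦ D
    C ↦ D
    D ↦ BC

A->AC, B->D, C->D, D->BC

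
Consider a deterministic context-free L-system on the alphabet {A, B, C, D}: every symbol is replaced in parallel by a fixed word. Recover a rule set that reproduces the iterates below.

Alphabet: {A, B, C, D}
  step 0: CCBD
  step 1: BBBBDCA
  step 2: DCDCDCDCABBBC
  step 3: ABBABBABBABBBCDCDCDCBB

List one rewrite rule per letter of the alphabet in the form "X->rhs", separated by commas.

A->BC, B->DC, C->BB, D->A

  step 2 ⇒ step 3: DCDCDCDCABBBC ⇒ A·BB·A·BB·A·BB·A·BB·BC·DC·DC·DC·BB
    A ↦ BC
    B ↦ DC
    C ↦ BB
    D ↦ A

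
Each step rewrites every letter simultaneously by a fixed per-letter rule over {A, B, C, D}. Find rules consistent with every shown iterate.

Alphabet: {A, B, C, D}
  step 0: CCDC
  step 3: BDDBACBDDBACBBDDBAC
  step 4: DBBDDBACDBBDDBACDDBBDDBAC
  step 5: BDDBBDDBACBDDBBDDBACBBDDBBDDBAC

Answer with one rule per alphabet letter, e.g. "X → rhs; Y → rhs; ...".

A->DB, B->D, C->AC, D->B

  step 4 ⇒ step 5: DBBDDBACDBBDDBACDDBBDDBAC ⇒ B·D·D·B·B·D·DB·AC·B·D·D·B·B·D·DB·AC·B·B·D·D·B·B·D·DB·AC
    A ↦ DB
    B ↦ D
    C ↦ AC
    D ↦ B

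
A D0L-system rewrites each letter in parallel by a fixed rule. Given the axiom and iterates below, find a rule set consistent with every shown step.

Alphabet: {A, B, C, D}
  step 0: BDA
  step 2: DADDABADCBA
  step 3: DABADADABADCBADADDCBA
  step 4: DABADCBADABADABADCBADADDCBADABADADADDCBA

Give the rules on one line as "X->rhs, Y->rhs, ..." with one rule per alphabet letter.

  step 3 ⇒ step 4: DABADADABADCBADADDCBA ⇒ DA·BA·DC·BA·DA·BA·DA·BA·DC·BA·DA·D·DC·BA·DA·BA·DA·DA·D·DC·BA
    A ↦ BA
    B ↦ DC
    C ↦ D
    D ↦ DA

A->BA, B->DC, C->D, D->DA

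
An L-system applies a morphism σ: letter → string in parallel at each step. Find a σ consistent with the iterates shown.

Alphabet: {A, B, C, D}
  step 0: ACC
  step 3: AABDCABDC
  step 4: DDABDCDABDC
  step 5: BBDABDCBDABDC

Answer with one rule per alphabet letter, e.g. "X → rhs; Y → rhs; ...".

  step 4 ⇒ step 5: DDABDCDABDC ⇒ B·B·D·A·B·DC·B·D·A·B·DC
    A ↦ D
    B ↦ A
    C ↦ DC
    D ↦ B

A->D, B->A, C->DC, D->B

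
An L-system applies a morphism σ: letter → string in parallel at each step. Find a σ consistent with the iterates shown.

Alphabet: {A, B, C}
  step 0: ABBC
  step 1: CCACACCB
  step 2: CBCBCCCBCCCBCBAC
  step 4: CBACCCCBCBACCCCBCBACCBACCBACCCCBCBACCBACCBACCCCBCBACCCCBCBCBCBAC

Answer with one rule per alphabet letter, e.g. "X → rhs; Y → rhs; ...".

  step 1 ⇒ step 2: CCACACCB ⇒ CB·CB·CC·CB·CC·CB·CB·AC
    A ↦ CC
    B ↦ AC
    C ↦ CB

A->CC, B->AC, C->CB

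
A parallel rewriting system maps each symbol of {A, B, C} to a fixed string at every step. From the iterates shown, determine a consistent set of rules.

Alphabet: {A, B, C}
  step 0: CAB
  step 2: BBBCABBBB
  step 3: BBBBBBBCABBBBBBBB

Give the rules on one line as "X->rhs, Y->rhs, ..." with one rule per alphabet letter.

A->CA, B->BB, C->B

  step 2 ⇒ step 3: BBBCABBBB ⇒ BB·BB·BB·B·CA·BB·BB·BB·BB
    A ↦ CA
    B ↦ BB
    C ↦ B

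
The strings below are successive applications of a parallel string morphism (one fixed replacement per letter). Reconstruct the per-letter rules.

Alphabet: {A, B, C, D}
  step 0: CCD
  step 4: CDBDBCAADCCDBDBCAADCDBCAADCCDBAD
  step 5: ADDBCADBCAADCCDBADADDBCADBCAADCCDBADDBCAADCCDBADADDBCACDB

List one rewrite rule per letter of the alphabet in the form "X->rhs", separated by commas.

A->C, B->CA, C->AD, D->DB

  step 4 ⇒ step 5: CDBDBCAADCCDBDBCAADCDBCAADCCDBAD ⇒ AD·DB·CA·DB·CA·AD·C·C·DB·AD·AD·DB·CA·DB·CA·AD·C·C·DB·AD·DB·CA·AD·C·C·DB·AD·AD·DB·CA·C·DB
    A ↦ C
    B ↦ CA
    C ↦ AD
    D ↦ DB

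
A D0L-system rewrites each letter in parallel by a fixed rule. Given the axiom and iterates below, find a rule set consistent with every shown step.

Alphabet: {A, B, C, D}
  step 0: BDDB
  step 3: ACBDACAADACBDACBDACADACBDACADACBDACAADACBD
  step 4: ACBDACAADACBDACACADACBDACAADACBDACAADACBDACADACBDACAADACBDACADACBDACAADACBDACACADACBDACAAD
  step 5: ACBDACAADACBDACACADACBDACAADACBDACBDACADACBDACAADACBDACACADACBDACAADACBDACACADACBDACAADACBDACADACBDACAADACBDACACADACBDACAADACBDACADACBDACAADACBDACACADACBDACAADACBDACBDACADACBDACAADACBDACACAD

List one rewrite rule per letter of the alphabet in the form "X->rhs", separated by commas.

  step 4 ⇒ step 5: ACBDACAADACBDACACADACBDACAADACBDACAADACBDACADACBDACAADACBDACADACBDACAADACBDACACADACBDACAAD ⇒ AC·BD·ACA·AD·AC·BD·AC·AC·AD·AC·BD·ACA·AD·AC·BD·AC·BD·AC·AD·AC·BD·ACA·AD·AC·BD·AC·AC·AD·AC·BD·ACA·AD·AC·BD·AC·AC·AD·AC·BD·ACA·AD·AC·BD·AC·AD·AC·BD·ACA·AD·AC·BD·AC·AC·AD·AC·BD·ACA·AD·AC·BD·AC·AD·AC·BD·ACA·AD·AC·BD·AC·AC·AD·AC·BD·ACA·AD·AC·BD·AC·BD·AC·AD·AC·BD·ACA·AD·AC·BD·AC·AC·AD
    A ↦ AC
    B ↦ ACA
    C ↦ BD
    D ↦ AD

A->AC, B->ACA, C->BD, D->AD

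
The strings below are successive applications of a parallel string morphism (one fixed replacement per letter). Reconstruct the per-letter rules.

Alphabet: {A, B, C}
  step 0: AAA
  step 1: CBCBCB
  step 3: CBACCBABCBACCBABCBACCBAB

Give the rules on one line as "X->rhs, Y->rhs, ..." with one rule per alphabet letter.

  step 0 ⇒ step 1: AAA ⇒ CB·CB·CB
    A ↦ CB
    B ↦ AB  (constrained at step 1)
    C ↦ AC  (constrained at step 1)

A->CB, B->AB, C->AC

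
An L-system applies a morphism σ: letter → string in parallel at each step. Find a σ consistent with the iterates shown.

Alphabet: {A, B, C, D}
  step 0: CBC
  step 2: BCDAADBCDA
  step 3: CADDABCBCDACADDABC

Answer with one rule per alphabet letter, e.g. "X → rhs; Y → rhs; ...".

A->BC, B->C, C->AD, D->DA

  step 2 ⇒ step 3: BCDAADBCDA ⇒ C·AD·DA·BC·BC·DA·C·AD·DA·BC
    A ↦ BC
    B ↦ C
    C ↦ AD
    D ↦ DA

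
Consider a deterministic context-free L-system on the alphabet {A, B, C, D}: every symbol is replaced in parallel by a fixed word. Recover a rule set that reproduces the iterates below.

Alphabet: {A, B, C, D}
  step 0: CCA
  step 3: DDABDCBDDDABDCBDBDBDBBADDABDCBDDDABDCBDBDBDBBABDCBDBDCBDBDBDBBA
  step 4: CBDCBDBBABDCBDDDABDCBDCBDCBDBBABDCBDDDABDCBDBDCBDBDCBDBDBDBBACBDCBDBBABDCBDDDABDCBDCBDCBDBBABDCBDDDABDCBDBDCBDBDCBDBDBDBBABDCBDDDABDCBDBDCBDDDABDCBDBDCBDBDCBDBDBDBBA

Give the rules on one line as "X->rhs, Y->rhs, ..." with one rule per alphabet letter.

A->BBA, B->BD, C->DDA, D->CBD

  step 3 ⇒ step 4: DDABDCBDDDABDCBDBDBDBBADDABDCBDDDABDCBDBDBDBBABDCBDBDCBDBDBDBBA ⇒ CBD·CBD·BBA·BD·CBD·DDA·BD·CBD·CBD·CBD·BBA·BD·CBD·DDA·BD·CBD·BD·CBD·BD·CBD·BD·BD·BBA·CBD·CBD·BBA·BD·CBD·DDA·BD·CBD·CBD·CBD·BBA·BD·CBD·DDA·BD·CBD·BD·CBD·BD·CBD·BD·BD·BBA·BD·CBD·DDA·BD·CBD·BD·CBD·DDA·BD·CBD·BD·CBD·BD·CBD·BD·BD·BBA
    A ↦ BBA
    B ↦ BD
    C ↦ DDA
    D ↦ CBD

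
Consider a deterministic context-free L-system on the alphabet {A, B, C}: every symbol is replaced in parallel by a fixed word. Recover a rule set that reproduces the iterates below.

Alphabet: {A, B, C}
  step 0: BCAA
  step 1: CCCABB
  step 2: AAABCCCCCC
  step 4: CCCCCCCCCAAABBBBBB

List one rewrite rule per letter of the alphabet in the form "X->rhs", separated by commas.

  step 1 ⇒ step 2: CCCABB ⇒ A·A·A·B·CCC·CCC
    A ↦ B
    B ↦ CCC
    C ↦ A

A->B, B->CCC, C->A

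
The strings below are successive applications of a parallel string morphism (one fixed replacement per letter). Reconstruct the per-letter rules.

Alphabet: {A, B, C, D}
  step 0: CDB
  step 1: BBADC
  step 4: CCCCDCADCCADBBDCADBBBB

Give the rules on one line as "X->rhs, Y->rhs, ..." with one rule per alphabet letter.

A->DC, B->C, C->BB, D->AD

  step 0 ⇒ step 1: CDB ⇒ BB·AD·C
    B ↦ C
    C ↦ BB
    D ↦ AD
    A ↦ DC  (constrained at step 1)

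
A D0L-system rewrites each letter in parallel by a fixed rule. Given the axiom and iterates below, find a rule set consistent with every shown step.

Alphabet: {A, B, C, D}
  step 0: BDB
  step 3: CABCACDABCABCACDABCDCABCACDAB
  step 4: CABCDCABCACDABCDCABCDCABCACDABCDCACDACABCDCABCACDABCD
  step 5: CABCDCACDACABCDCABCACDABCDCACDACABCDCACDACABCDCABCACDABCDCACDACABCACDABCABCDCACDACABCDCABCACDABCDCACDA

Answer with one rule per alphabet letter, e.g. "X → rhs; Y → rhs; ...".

  step 4 ⇒ step 5: CABCDCABCACDABCDCABCDCABCACDABCDCACDACABCDCABCACDABCD ⇒ CA·B·CD·CA·CDA·CA·B·CD·CA·B·CA·CDA·B·CD·CA·CDA·CA·B·CD·CA·CDA·CA·B·CD·CA·B·CA·CDA·B·CD·CA·CDA·CA·B·CA·CDA·B·CA·B·CD·CA·CDA·CA·B·CD·CA·B·CA·CDA·B·CD·CA·CDA
    A ↦ B
    B ↦ CD
    C ↦ CA
    D ↦ CDA

A->B, B->CD, C->CA, D->CDA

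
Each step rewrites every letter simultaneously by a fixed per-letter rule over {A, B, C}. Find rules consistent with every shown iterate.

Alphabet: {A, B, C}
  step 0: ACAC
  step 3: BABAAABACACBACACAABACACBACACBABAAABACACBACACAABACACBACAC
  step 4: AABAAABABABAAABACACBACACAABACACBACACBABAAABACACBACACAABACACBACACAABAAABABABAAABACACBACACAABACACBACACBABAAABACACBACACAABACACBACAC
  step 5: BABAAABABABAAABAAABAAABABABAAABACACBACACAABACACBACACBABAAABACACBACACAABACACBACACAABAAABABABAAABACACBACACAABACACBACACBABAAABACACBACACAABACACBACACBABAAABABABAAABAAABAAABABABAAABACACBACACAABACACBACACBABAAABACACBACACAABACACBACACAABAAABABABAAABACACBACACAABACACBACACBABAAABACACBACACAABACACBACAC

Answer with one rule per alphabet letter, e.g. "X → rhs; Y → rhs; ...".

A->BA, B->AA, C->CAC

  step 4 ⇒ step 5: AABAAABABABAAABACACBACACAABACACBACACBABAAABACACBACACAABACACBACACAABAAABABABAAABACACBACACAABACACBACACBABAAABACACBACACAABACACBACAC ⇒ BA·BA·AA·BA·BA·BA·AA·BA·AA·BA·AA·BA·BA·BA·AA·BA·CAC·BA·CAC·AA·BA·CAC·BA·CAC·BA·BA·AA·BA·CAC·BA·CAC·AA·BA·CAC·BA·CAC·AA·BA·AA·BA·BA·BA·AA·BA·CAC·BA·CAC·AA·BA·CAC·BA·CAC·BA·BA·AA·BA·CAC·BA·CAC·AA·BA·CAC·BA·CAC·BA·BA·AA·BA·BA·BA·AA·BA·AA·BA·AA·BA·BA·BA·AA·BA·CAC·BA·CAC·AA·BA·CAC·BA·CAC·BA·BA·AA·BA·CAC·BA·CAC·AA·BA·CAC·BA·CAC·AA·BA·AA·BA·BA·BA·AA·BA·CAC·BA·CAC·AA·BA·CAC·BA·CAC·BA·BA·AA·BA·CAC·BA·CAC·AA·BA·CAC·BA·CAC
    A ↦ BA
    B ↦ AA
    C ↦ CAC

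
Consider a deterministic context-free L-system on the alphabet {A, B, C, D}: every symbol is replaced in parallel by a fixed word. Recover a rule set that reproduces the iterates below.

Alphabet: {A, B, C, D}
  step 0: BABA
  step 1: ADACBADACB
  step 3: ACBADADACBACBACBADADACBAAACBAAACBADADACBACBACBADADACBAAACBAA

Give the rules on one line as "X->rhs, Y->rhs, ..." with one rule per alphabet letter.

  step 0 ⇒ step 1: BABA ⇒ AD·ACB·AD·ACB
    A ↦ ACB
    B ↦ AD
    C ↦ AD  (constrained at step 1)
    D ↦ AA  (constrained at step 1)

A->ACB, B->AD, C->AD, D->AA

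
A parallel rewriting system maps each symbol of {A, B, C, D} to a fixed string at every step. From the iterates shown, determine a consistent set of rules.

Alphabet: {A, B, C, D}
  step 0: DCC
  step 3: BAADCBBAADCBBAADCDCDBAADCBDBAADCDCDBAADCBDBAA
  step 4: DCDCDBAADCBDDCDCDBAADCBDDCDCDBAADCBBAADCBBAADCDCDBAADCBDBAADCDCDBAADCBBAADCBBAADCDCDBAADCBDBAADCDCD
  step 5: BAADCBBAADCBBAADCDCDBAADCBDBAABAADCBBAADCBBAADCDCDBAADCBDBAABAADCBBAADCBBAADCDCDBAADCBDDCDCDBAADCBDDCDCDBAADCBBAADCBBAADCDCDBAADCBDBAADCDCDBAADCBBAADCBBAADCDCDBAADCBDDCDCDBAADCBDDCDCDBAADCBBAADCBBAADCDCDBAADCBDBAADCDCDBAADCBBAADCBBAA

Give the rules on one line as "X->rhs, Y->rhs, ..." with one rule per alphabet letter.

A->CD, B->D, C->DCB, D->BAA

  step 4 ⇒ step 5: DCDCDBAADCBDDCDCDBAADCBDDCDCDBAADCBBAADCBBAADCDCDBAADCBDBAADCDCDBAADCBBAADCBBAADCDCDBAADCBDBAADCDCD ⇒ BAA·DCB·BAA·DCB·BAA·D·CD·CD·BAA·DCB·D·BAA·BAA·DCB·BAA·DCB·BAA·D·CD·CD·BAA·DCB·D·BAA·BAA·DCB·BAA·DCB·BAA·D·CD·CD·BAA·DCB·D·D·CD·CD·BAA·DCB·D·D·CD·CD·BAA·DCB·BAA·DCB·BAA·D·CD·CD·BAA·DCB·D·BAA·D·CD·CD·BAA·DCB·BAA·DCB·BAA·D·CD·CD·BAA·DCB·D·D·CD·CD·BAA·DCB·D·D·CD·CD·BAA·DCB·BAA·DCB·BAA·D·CD·CD·BAA·DCB·D·BAA·D·CD·CD·BAA·DCB·BAA·DCB·BAA
    A ↦ CD
    B ↦ D
    C ↦ DCB
    D ↦ BAA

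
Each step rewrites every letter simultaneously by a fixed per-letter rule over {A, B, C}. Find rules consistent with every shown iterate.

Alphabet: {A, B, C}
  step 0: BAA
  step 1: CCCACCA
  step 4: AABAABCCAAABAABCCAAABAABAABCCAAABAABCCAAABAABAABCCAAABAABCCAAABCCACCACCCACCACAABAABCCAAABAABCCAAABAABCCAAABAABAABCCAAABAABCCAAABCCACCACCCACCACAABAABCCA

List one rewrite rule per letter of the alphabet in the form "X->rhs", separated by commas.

  step 0 ⇒ step 1: BAA ⇒ C·CCA·CCA
    A ↦ CCA
    B ↦ C
    C ↦ AAB  (constrained at step 1)

A->CCA, B->C, C->AAB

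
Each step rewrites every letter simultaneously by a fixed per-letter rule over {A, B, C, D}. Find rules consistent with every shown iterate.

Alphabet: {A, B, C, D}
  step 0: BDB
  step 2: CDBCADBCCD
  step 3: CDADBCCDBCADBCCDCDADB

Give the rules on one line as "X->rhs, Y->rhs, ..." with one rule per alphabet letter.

A->BC, B->C, C->CD, D->ADB

  step 2 ⇒ step 3: CDBCADBCCD ⇒ CD·ADB·C·CD·BC·ADB·C·CD·CD·ADB
    A ↦ BC
    B ↦ C
    C ↦ CD
    D ↦ ADB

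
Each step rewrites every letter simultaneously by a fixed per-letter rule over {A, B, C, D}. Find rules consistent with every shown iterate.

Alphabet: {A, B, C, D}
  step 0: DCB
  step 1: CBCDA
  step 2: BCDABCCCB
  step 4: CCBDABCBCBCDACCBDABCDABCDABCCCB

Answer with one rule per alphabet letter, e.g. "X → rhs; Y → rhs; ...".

  step 1 ⇒ step 2: CBCDA ⇒ BC·DA·BC·C·CB
    A ↦ CB
    B ↦ DA
    C ↦ BC
    D ↦ C

A->CB, B->DA, C->BC, D->C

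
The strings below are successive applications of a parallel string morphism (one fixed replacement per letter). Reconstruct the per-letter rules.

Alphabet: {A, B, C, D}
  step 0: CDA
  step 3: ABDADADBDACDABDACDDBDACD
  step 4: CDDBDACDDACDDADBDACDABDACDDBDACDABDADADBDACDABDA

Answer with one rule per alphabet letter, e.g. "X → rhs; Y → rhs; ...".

A->CD, B->DB, C->AB, D->DA

  step 3 ⇒ step 4: ABDADADBDACDABDACDDBDACD ⇒ CD·DB·DA·CD·DA·CD·DA·DB·DA·CD·AB·DA·CD·DB·DA·CD·AB·DA·DA·DB·DA·CD·AB·DA
    A ↦ CD
    B ↦ DB
    C ↦ AB
    D ↦ DA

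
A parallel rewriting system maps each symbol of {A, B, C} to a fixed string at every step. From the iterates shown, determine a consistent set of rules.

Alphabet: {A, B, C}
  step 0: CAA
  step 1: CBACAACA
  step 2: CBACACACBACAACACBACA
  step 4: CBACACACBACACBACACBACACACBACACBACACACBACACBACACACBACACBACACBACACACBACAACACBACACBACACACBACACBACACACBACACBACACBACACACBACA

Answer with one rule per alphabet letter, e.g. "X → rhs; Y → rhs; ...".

A->ACA, B->AC, C->CB

  step 1 ⇒ step 2: CBACAACA ⇒ CB·AC·ACA·CB·ACA·ACA·CB·ACA
    A ↦ ACA
    B ↦ AC
    C ↦ CB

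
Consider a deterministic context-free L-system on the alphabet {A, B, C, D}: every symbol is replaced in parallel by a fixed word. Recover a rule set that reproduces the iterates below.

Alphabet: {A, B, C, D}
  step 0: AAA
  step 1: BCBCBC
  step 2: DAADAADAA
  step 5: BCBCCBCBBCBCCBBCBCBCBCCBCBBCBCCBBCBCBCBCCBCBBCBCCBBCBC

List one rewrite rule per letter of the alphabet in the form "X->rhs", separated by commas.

  step 1 ⇒ step 2: BCBCBC ⇒ D·AA·D·AA·D·AA
    B ↦ D
    C ↦ AA
  step 0 ⇒ step 1: AAA ⇒ BC·BC·BC
    A ↦ BC
    D ↦ CB  (constrained at step 2)

A->BC, B->D, C->AA, D->CB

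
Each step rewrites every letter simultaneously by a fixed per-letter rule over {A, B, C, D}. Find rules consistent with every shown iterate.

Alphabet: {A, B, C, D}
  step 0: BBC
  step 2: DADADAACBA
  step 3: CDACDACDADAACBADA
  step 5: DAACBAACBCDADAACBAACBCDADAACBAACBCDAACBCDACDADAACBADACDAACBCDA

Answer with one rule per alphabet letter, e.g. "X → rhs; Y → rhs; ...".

A->DA, B->A, C->ACB, D->C

  step 2 ⇒ step 3: DADADAACBA ⇒ C·DA·C·DA·C·DA·DA·ACB·A·DA
    A ↦ DA
    B ↦ A
    C ↦ ACB
    D ↦ C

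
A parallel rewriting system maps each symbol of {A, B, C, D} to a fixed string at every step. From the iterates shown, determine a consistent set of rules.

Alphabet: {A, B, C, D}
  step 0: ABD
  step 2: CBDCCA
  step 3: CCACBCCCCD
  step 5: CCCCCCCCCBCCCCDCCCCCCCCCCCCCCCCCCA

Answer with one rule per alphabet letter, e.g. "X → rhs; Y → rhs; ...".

  step 2 ⇒ step 3: CBDCCA ⇒ CC·A·CB·CC·CC·D
    A ↦ D
    B ↦ A
    C ↦ CC
    D ↦ CB

A->D, B->A, C->CC, D->CB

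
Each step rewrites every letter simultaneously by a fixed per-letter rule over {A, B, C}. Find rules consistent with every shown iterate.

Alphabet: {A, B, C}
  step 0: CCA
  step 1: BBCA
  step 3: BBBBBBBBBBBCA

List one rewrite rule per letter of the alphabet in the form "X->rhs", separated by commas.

A->CA, B->BB, C->B

  step 0 ⇒ step 1: CCA ⇒ B·B·CA
    A ↦ CA
    C ↦ B
    B ↦ BB  (constrained at step 1)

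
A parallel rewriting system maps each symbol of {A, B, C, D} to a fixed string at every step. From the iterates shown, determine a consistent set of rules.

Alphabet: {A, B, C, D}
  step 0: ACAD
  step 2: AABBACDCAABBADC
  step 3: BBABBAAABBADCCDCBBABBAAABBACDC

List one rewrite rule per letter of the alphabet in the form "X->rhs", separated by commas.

A->BBA, B->A, C->DC, D->C

  step 2 ⇒ step 3: AABBACDCAABBADC ⇒ BBA·BBA·A·A·BBA·DC·C·DC·BBA·BBA·A·A·BBA·C·DC
    A ↦ BBA
    B ↦ A
    C ↦ DC
    D ↦ C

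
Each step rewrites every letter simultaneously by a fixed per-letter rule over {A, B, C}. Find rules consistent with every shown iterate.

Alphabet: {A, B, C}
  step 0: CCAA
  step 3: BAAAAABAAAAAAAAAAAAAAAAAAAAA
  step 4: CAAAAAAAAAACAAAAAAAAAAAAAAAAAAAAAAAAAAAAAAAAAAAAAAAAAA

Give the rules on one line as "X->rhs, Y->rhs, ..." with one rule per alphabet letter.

  step 3 ⇒ step 4: BAAAAABAAAAAAAAAAAAAAAAAAAAA ⇒ C·AA·AA·AA·AA·AA·C·AA·AA·AA·AA·AA·AA·AA·AA·AA·AA·AA·AA·AA·AA·AA·AA·AA·AA·AA·AA·AA
    A ↦ AA
    B ↦ C
    C ↦ BA  (constrained at step 0)

A->AA, B->C, C->BA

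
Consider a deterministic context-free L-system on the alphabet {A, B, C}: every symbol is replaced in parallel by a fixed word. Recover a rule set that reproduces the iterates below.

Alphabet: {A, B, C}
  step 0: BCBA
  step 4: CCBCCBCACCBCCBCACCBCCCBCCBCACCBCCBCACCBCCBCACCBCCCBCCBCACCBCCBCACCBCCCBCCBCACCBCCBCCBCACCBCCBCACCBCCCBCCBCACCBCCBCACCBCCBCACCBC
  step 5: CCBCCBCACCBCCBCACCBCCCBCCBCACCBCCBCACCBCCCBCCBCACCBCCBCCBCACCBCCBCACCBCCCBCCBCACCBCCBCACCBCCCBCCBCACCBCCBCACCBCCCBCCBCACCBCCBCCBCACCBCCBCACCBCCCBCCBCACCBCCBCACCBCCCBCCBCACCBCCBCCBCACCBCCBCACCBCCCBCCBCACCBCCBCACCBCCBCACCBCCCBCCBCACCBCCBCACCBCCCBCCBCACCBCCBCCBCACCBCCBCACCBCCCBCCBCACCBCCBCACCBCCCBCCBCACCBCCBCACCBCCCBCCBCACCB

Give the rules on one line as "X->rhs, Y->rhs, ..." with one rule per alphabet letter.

A->C, B->CA, C->CCB

  step 4 ⇒ step 5: CCBCCBCACCBCCBCACCBCCCBCCBCACCBCCBCACCBCCBCACCBCCCBCCBCACCBCCBCACCBCCCBCCBCACCBCCBCCBCACCBCCBCACCBCCCBCCBCACCBCCBCACCBCCBCACCBC ⇒ CCB·CCB·CA·CCB·CCB·CA·CCB·C·CCB·CCB·CA·CCB·CCB·CA·CCB·C·CCB·CCB·CA·CCB·CCB·CCB·CA·CCB·CCB·CA·CCB·C·CCB·CCB·CA·CCB·CCB·CA·CCB·C·CCB·CCB·CA·CCB·CCB·CA·CCB·C·CCB·CCB·CA·CCB·CCB·CCB·CA·CCB·CCB·CA·CCB·C·CCB·CCB·CA·CCB·CCB·CA·CCB·C·CCB·CCB·CA·CCB·CCB·CCB·CA·CCB·CCB·CA·CCB·C·CCB·CCB·CA·CCB·CCB·CA·CCB·CCB·CA·CCB·C·CCB·CCB·CA·CCB·CCB·CA·CCB·C·CCB·CCB·CA·CCB·CCB·CCB·CA·CCB·CCB·CA·CCB·C·CCB·CCB·CA·CCB·CCB·CA·CCB·C·CCB·CCB·CA·CCB·CCB·CA·CCB·C·CCB·CCB·CA·CCB
    A ↦ C
    B ↦ CA
    C ↦ CCB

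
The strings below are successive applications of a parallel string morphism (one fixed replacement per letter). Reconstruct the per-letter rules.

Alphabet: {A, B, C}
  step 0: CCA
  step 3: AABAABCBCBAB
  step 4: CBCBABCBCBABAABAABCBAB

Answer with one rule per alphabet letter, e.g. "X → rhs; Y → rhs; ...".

  step 3 ⇒ step 4: AABAABCBCBAB ⇒ CB·CB·AB·CB·CB·AB·A·AB·A·AB·CB·AB
    A ↦ CB
    B ↦ AB
    C ↦ A

A->CB, B->AB, C->A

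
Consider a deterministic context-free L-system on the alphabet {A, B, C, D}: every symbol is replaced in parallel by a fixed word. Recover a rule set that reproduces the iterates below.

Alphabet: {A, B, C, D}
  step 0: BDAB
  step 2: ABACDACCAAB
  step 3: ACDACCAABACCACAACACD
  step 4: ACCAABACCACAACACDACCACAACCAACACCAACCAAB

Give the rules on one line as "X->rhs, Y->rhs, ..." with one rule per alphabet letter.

  step 3 ⇒ step 4: ACDACCAABACCACAACACD ⇒ AC·CA·AB·AC·CA·CA·AC·AC·D·AC·CA·CA·AC·CA·AC·AC·CA·AC·CA·AB
    A ↦ AC
    B ↦ D
    C ↦ CA
    D ↦ AB

A->AC, B->D, C->CA, D->AB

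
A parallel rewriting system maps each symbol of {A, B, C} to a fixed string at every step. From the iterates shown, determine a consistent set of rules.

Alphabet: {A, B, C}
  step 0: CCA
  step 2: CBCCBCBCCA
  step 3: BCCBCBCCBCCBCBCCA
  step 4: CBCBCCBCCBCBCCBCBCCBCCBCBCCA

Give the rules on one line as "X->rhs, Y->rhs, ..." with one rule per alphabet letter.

  step 3 ⇒ step 4: BCCBCBCCBCCBCBCCA ⇒ C·BC·BC·C·BC·C·BC·BC·C·BC·BC·C·BC·C·BC·BC·CA
    A ↦ CA
    B ↦ C
    C ↦ BC

A->CA, B->C, C->BC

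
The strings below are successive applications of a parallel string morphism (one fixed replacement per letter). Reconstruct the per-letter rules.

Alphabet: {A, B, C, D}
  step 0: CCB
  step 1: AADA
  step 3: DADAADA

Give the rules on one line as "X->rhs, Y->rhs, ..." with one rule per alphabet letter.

  step 0 ⇒ step 1: CCB ⇒ A·A·DA
    B ↦ DA
    C ↦ A
    A ↦ B  (constrained at step 1)
    D ↦ C  (constrained at step 1)

A->B, B->DA, C->A, D->C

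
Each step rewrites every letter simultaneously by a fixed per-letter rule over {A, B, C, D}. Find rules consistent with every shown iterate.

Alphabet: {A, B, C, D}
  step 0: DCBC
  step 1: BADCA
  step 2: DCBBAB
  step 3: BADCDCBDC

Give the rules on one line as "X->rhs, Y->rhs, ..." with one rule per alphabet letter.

  step 2 ⇒ step 3: DCBBAB ⇒ B·A·DC·DC·B·DC
    A ↦ B
    B ↦ DC
    C ↦ A
    D ↦ B

A->B, B->DC, C->A, D->B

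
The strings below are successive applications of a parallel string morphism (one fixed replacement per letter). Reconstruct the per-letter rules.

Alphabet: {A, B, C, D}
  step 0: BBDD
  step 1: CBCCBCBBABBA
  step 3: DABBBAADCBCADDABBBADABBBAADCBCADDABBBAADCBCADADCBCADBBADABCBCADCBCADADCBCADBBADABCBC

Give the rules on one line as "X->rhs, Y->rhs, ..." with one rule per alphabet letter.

A->DAB, B->CBC, C->AD, D->BBA

  step 0 ⇒ step 1: BBDD ⇒ CBC·CBC·BBA·BBA
    B ↦ CBC
    D ↦ BBA
    A ↦ DAB  (constrained at step 1)
    C ↦ AD  (constrained at step 1)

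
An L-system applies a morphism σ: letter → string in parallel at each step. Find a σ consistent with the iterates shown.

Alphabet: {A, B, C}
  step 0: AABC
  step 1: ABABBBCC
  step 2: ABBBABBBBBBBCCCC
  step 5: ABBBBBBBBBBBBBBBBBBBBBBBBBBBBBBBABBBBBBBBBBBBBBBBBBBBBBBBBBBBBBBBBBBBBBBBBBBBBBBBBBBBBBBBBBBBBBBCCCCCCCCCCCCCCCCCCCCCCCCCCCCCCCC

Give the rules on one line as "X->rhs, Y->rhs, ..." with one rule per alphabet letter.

  step 1 ⇒ step 2: ABABBBCC ⇒ AB·BB·AB·BB·BB·BB·CC·CC
    A ↦ AB
    B ↦ BB
    C ↦ CC

A->AB, B->BB, C->CC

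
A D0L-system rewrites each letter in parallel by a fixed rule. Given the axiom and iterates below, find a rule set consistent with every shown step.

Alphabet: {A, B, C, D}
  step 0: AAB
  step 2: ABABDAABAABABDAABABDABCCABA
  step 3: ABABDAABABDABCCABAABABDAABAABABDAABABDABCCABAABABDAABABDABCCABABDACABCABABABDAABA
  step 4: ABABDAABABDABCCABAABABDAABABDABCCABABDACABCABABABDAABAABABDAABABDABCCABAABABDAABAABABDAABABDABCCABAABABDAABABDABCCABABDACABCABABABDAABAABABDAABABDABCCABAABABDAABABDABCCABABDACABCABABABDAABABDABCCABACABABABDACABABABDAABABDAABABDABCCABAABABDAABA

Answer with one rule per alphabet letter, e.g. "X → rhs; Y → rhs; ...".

  step 3 ⇒ step 4: ABABDAABABDABCCABAABABDAABAABABDAABABDABCCABAABABDAABABDABCCABABDACABCABABABDAABA ⇒ ABA·BDA·ABA·BDA·BCC·ABA·ABA·BDA·ABA·BDA·BCC·ABA·BDA·CAB·CAB·ABA·BDA·ABA·ABA·BDA·ABA·BDA·BCC·ABA·ABA·BDA·ABA·ABA·BDA·ABA·BDA·BCC·ABA·ABA·BDA·ABA·BDA·BCC·ABA·BDA·CAB·CAB·ABA·BDA·ABA·ABA·BDA·ABA·BDA·BCC·ABA·ABA·BDA·ABA·BDA·BCC·ABA·BDA·CAB·CAB·ABA·BDA·ABA·BDA·BCC·ABA·CAB·ABA·BDA·CAB·ABA·BDA·ABA·BDA·ABA·BDA·BCC·ABA·ABA·BDA·ABA
    A ↦ ABA
    B ↦ BDA
    C ↦ CAB
    D ↦ BCC

A->ABA, B->BDA, C->CAB, D->BCC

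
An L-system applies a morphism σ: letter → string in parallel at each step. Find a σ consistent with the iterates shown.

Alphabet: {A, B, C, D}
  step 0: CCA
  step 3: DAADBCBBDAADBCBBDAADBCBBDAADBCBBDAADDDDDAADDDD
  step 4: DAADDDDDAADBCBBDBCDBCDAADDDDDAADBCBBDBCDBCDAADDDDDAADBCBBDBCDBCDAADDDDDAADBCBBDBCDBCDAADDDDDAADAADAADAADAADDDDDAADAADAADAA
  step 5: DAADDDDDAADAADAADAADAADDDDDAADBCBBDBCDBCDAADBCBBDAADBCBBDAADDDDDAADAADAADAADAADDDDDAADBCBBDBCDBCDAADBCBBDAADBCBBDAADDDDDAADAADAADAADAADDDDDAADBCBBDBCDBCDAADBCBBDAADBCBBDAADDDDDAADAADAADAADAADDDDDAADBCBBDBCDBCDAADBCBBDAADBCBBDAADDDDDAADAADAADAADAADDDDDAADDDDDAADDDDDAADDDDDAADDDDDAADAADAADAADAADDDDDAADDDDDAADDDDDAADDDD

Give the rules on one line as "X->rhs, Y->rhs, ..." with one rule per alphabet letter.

  step 4 ⇒ step 5: DAADDDDDAADBCBBDBCDBCDAADDDDDAADBCBBDBCDBCDAADDDDDAADBCBBDBCDBCDAADDDDDAADBCBBDBCDBCDAADDDDDAADAADAADAADAADDDDDAADAADAADAA ⇒ DAA·DD·DD·DAA·DAA·DAA·DAA·DAA·DD·DD·DAA·DBC·BB·DBC·DBC·DAA·DBC·BB·DAA·DBC·BB·DAA·DD·DD·DAA·DAA·DAA·DAA·DAA·DD·DD·DAA·DBC·BB·DBC·DBC·DAA·DBC·BB·DAA·DBC·BB·DAA·DD·DD·DAA·DAA·DAA·DAA·DAA·DD·DD·DAA·DBC·BB·DBC·DBC·DAA·DBC·BB·DAA·DBC·BB·DAA·DD·DD·DAA·DAA·DAA·DAA·DAA·DD·DD·DAA·DBC·BB·DBC·DBC·DAA·DBC·BB·DAA·DBC·BB·DAA·DD·DD·DAA·DAA·DAA·DAA·DAA·DD·DD·DAA·DD·DD·DAA·DD·DD·DAA·DD·DD·DAA·DD·DD·DAA·DAA·DAA·DAA·DAA·DD·DD·DAA·DD·DD·DAA·DD·DD·DAA·DD·DD
    A ↦ DD
    B ↦ DBC
    C ↦ BB
    D ↦ DAA

A->DD, B->DBC, C->BB, D->DAA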